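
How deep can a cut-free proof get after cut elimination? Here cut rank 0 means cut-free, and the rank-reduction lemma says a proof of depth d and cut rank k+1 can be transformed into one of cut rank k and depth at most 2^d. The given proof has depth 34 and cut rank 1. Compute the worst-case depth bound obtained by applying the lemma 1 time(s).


Each rank reduction sends depth d to at most 2^d; cut rank r needs r reductions.
2_0(34) = 34
2_1(34) = 2^34 = 17179869184
Cut-free depth bound = 17179869184

17179869184


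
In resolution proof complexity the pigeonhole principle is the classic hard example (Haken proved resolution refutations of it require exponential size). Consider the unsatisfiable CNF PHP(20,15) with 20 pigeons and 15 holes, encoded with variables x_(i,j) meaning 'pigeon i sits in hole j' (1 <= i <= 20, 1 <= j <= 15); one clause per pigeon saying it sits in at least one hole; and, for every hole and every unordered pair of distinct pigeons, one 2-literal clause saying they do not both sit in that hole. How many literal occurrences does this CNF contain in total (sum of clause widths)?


PHP(20,15): 20 pigeons, 15 holes, 20*15 = 300 variables.
- pigeon clauses: one per pigeon -> 20 clauses of width 15 -> 300 literals
- hole clauses: 15 holes * C(20,2) = 15 * 190 -> 2850 clauses of width 2 -> 5700 literals
Total literal occurrences = 300 + 5700 = 6000

6000


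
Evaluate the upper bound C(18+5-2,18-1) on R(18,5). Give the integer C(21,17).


R(18,5) <= C(18+5-2, 18-1) = C(21, 17)
C(21, 17) = 21! / (17! * 4!)
= 5985

5985


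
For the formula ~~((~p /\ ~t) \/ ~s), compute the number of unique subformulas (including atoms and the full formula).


Formula: ~~((~p /\ ~t) \/ ~s)
Subformulas found:
  1. s
  2. t
  3. p
  4. ~t
  5. ~p
  6. ~s
  7. (~p /\ ~t)
  8. ((~p /\ ~t) \/ ~s)
  9. ~((~p /\ ~t) \/ ~s)
  10. ~~((~p /\ ~t) \/ ~s)
Total distinct subformulas = 10

10


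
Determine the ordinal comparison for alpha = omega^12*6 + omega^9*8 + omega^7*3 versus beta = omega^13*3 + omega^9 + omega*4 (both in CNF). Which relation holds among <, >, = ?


Compare term by term from highest exponent:
alpha = omega^12*6 + omega^9*8 + omega^7*3
beta = omega^13*3 + omega^9 + omega*4
Term 1: alpha has omega^12*6, beta has omega^13*3
Term 2: alpha has omega^9*8, beta has omega^9*1
Term 3: alpha has omega^7*3, beta has omega^1*4
Result: alpha < beta

alpha < beta


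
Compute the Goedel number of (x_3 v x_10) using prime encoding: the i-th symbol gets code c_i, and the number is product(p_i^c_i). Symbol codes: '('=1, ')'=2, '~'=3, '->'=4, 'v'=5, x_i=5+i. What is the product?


Formula: (x_3 v x_10)
Symbol codes: [1, 8, 5, 15, 2]
Primes: [2, 3, 5, 7, 11]
p_1^1 = 2^1 = 2
p_2^8 = 3^8 = 6561
p_3^5 = 5^5 = 3125
p_4^15 = 7^15 = 4747561509943
p_5^2 = 11^2 = 121
Product = 23556242994219117393750

23556242994219117393750


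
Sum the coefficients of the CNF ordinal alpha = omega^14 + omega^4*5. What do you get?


CNF: omega^14 + omega^4*5
Coefficients: 1 + 5 = 6

6


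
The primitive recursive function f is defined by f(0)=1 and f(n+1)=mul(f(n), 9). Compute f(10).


f(0) = 1
f(1) = mul(f(0), 9) = mul(1, 9) = 9
f(2) = mul(f(1), 9) = mul(9, 9) = 81
f(3) = mul(f(2), 9) = mul(81, 9) = 729
f(4) = mul(f(3), 9) = mul(729, 9) = 6561
f(5) = mul(f(4), 9) = mul(6561, 9) = 59049
f(6) = mul(f(5), 9) = mul(59049, 9) = 531441
f(7) = mul(f(6), 9) = mul(531441, 9) = 4782969
f(8) = mul(f(7), 9) = mul(4782969, 9) = 43046721
f(9) = mul(f(8), 9) = mul(43046721, 9) = 387420489
f(10) = mul(f(9), 9) = mul(387420489, 9) = 3486784401


3486784401


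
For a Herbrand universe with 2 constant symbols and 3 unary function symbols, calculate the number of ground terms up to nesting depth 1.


Herbrand terms by depth:
Depth 0: 2 constants
Depth 1: 6 new terms (running total: 8)
Total distinct ground terms = 8

8


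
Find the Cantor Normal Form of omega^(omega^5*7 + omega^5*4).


omega^(omega^5*7 + omega^5*4):
Both terms of the exponent have the same exponent 5, so they merge: omega^5*7 + omega^5*4 = omega^5*(7+4) = omega^5*11.
omega raised to a CNF ordinal is a single CNF term: Result = omega^(omega^5*11)

omega^(omega^5*11)


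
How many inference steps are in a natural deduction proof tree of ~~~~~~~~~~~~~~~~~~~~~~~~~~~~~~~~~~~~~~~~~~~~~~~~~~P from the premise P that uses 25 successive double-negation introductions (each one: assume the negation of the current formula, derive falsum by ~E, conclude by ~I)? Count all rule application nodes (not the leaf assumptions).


Each double-negation introduction (from C infer ~~C) uses 2 inference nodes: one ~E (C and ~C give falsum) and one ~I (discharge ~C).
25 double negations = 25 * 2 = 50 inference nodes.

50


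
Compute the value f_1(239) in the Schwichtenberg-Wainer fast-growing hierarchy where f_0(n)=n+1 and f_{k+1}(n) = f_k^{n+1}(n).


f_1(239) = f_0^240(239)
f_0 adds 1 each time, applied 240 times.
f_1(239) = 239 + 240 = 479

479


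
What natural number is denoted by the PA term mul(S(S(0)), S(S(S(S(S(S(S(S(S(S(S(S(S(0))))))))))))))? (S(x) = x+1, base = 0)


mul(S^2(0), S^13(0)):
S^2(0) = 2
S^13(0) = 13
2 * 13 = 26

26


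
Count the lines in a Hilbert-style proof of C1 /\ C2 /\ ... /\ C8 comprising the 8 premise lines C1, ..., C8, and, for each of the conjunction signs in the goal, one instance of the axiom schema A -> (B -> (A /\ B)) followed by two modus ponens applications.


Conjoining 8 premises:
- 8 premise lines
- the goal has 7 conjunction signs; each costs 1 axiom instance + 2 MP = 3 lines: 3 * 7 = 21
Total = 8 + 21 = 29 lines.

29


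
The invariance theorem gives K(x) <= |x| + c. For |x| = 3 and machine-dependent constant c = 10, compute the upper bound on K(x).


K(x) <= |x| + c = 3 + 10 = 13

13


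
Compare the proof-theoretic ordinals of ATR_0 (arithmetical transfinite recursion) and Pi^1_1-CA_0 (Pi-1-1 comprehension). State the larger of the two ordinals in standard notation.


Proof-theoretic ordinal of ATR_0 (arithmetical transfinite recursion): Gamma_0
Proof-theoretic ordinal of Pi^1_1-CA_0 (Pi-1-1 comprehension): psi_0(Omega_omega)
Comparing: Gamma_0 < psi_0(Omega_omega).
The larger ordinal is psi_0(Omega_omega) (from Pi^1_1-CA_0 (Pi-1-1 comprehension)).

psi_0(Omega_omega)


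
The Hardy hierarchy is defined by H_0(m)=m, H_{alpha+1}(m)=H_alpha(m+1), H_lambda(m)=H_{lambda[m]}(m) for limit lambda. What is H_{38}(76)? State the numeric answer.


H_38(76):
For finite ordinals k, H_k(n) = n + k (each successor step adds 1).
H_38(76) = 76 + 38 = 114

114


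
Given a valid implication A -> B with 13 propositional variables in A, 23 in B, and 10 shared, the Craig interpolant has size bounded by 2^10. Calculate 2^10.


Shared atoms = 10
Craig interpolant size bound = 2^10
= 1024

1024


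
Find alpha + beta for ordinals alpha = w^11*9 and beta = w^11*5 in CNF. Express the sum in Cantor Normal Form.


Ordinal addition w^11*9 + w^11*5:
Both terms have the same exponent 11.
w^e*c + w^e*d = w^e*(c+d).
Result = w^11*(9+5) = w^11*14

w^11*14


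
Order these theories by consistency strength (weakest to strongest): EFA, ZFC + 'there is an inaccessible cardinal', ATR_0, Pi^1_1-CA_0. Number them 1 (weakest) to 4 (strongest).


Ordering by consistency strength:
1. EFA
2. ATR_0
3. Pi^1_1-CA_0
4. ZFC + 'there is an inaccessible cardinal'


EFA=1, ZFC + 'there is an inaccessible cardinal'=4, ATR_0=2, Pi^1_1-CA_0=3


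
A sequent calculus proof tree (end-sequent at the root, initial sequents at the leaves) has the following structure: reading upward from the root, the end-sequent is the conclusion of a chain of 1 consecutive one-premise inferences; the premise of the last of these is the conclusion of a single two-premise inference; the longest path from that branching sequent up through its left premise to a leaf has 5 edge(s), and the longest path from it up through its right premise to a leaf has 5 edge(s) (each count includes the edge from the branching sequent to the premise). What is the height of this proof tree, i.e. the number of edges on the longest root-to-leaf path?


Longest path through the left premise: 5 edges (measured from the branching sequent)
Longest path through the right premise: 5 edges
Height of the subtree rooted at the branching sequent: max(5, 5) = 5
The branching sequent sits 1 edges above the root (the chain of one-premise inferences), so height = 5 + 1 = 6

6


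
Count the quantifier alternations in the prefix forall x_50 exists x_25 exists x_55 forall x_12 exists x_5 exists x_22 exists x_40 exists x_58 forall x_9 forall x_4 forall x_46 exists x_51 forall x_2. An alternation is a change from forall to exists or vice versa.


Walk the prefix and count type changes:
  position 1: forall -> exists <-- alternation
  position 2: exists -> exists
  position 3: exists -> forall <-- alternation
  position 4: forall -> exists <-- alternation
  position 5: exists -> exists
  position 6: exists -> exists
  position 7: exists -> exists
  position 8: exists -> forall <-- alternation
  position 9: forall -> forall
  position 10: forall -> forall
  position 11: forall -> exists <-- alternation
  position 12: exists -> forall <-- alternation
Total alternations = 6

6


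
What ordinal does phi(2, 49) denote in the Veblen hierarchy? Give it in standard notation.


phi(2, 49):
phi(2, beta) = zeta_beta (the beta-th zeta number, fixed point of epsilon).
phi(2, 49) = zeta_49

zeta_49


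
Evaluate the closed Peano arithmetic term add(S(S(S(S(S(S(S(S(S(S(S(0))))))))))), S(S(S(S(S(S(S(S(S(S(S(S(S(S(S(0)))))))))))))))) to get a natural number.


add(S^11(0), S^15(0)):
S^11(0) = 11
S^15(0) = 15
11 + 15 = 26

26


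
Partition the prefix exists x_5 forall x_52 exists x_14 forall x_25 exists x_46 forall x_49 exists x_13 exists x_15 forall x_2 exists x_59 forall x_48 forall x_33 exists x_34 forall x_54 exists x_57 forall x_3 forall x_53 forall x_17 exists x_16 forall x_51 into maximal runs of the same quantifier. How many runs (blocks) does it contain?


Alternations = 15.
Blocks = alternations + 1 = 16

16


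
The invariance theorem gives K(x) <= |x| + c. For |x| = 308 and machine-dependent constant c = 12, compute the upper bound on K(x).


K(x) <= |x| + c = 308 + 12 = 320

320


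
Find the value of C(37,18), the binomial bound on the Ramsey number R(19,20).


R(19,20) <= C(19+20-2, 19-1) = C(37, 18)
C(37, 18) = 37! / (18! * 19!)
= 17672631900

17672631900


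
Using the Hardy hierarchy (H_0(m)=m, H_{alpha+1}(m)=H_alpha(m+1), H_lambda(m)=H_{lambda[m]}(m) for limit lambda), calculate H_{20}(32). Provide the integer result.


H_20(32):
For finite ordinals k, H_k(n) = n + k (each successor step adds 1).
H_20(32) = 32 + 20 = 52

52


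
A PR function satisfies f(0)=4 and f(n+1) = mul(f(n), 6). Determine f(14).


f(0) = 4
f(1) = mul(f(0), 6) = mul(4, 6) = 24
f(2) = mul(f(1), 6) = mul(24, 6) = 144
f(3) = mul(f(2), 6) = mul(144, 6) = 864
f(4) = mul(f(3), 6) = mul(864, 6) = 5184
f(5) = mul(f(4), 6) = mul(5184, 6) = 31104
f(6) = mul(f(5), 6) = mul(31104, 6) = 186624
f(7) = mul(f(6), 6) = mul(186624, 6) = 1119744
f(8) = mul(f(7), 6) = mul(1119744, 6) = 6718464
f(9) = mul(f(8), 6) = mul(6718464, 6) = 40310784
f(10) = mul(f(9), 6) = mul(40310784, 6) = 241864704
f(11) = mul(f(10), 6) = mul(241864704, 6) = 1451188224
f(12) = mul(f(11), 6) = mul(1451188224, 6) = 8707129344
f(13) = mul(f(12), 6) = mul(8707129344, 6) = 52242776064
f(14) = mul(f(13), 6) = mul(52242776064, 6) = 313456656384


313456656384


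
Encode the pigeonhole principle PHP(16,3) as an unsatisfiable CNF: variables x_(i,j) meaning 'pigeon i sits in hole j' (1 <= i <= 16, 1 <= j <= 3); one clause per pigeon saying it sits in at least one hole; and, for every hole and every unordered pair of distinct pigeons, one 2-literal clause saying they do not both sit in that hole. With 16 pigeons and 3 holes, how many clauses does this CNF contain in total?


PHP(16,3): 16 pigeons, 3 holes, 16*3 = 48 variables.
- pigeon clauses: one per pigeon -> 16 clauses
- hole clauses: 3 holes * C(16,2) = 3 * 120 -> 360 clauses
Total clauses = 16 + 360 = 376

376


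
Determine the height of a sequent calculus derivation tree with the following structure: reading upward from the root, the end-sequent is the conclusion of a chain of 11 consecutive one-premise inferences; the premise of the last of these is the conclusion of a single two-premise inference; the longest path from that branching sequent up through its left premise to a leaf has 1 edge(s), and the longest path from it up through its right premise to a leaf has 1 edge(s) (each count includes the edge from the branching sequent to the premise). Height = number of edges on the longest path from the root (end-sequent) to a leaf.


Longest path through the left premise: 1 edges (measured from the branching sequent)
Longest path through the right premise: 1 edges
Height of the subtree rooted at the branching sequent: max(1, 1) = 1
The branching sequent sits 11 edges above the root (the chain of one-premise inferences), so height = 1 + 11 = 12

12


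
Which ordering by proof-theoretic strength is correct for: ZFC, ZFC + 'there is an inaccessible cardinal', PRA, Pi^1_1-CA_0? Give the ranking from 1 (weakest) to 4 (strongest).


Ordering by consistency strength:
1. PRA
2. Pi^1_1-CA_0
3. ZFC
4. ZFC + 'there is an inaccessible cardinal'


ZFC=3, ZFC + 'there is an inaccessible cardinal'=4, PRA=1, Pi^1_1-CA_0=2


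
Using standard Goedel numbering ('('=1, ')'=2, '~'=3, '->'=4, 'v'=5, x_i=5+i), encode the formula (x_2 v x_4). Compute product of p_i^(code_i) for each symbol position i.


Formula: (x_2 v x_4)
Symbol codes: [1, 7, 5, 9, 2]
Primes: [2, 3, 5, 7, 11]
p_1^1 = 2^1 = 2
p_2^7 = 3^7 = 2187
p_3^5 = 5^5 = 3125
p_4^9 = 7^9 = 40353607
p_5^2 = 11^2 = 121
Product = 66741587247431250

66741587247431250


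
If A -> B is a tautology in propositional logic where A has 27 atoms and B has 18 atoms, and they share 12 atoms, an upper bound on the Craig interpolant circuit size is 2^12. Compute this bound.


Shared atoms = 12
Craig interpolant size bound = 2^12
= 4096

4096


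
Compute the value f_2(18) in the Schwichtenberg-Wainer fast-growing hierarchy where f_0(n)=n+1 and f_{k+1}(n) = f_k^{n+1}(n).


f_2(18) = f_1^19(18)
f_1(m) = 2m + 1.
Iterating: f_1^k(n) = 2^k*(n+1) - 1.
f_2(18) = 2^19*(18+1) - 1 = 524288*19 - 1 = 9961471

9961471


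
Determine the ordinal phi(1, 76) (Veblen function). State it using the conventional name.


phi(1, 76):
phi(1, beta) = epsilon_beta (the beta-th epsilon number).
phi(1, 76) = epsilon_76

epsilon_76


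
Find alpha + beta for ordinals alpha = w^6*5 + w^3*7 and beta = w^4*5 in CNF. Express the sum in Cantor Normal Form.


Ordinal addition (w^6*5 + w^3*7) + w^4*5:
alpha's leading term has exponent 6 > beta's exponent 4, so it survives.
alpha's tail term has exponent 3 < beta's exponent 4, so it is absorbed by beta.
In ordinal addition, any term followed by a strictly larger-exponent term is absorbed.
Result = w^6*5 + w^4*5

w^6*5 + w^4*5


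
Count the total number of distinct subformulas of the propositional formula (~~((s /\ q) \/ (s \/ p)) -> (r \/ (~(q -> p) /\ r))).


Formula: (~~((s /\ q) \/ (s \/ p)) -> (r \/ (~(q -> p) /\ r)))
Subformulas found:
  1. q
  2. s
  3. r
  4. p
  5. (s /\ q)
  6. (s \/ p)
  7. (q -> p)
  8. ~(q -> p)
  9. (~(q -> p) /\ r)
  10. ((s /\ q) \/ (s \/ p))
  11. ~((s /\ q) \/ (s \/ p))
  12. (r \/ (~(q -> p) /\ r))
  13. ~~((s /\ q) \/ (s \/ p))
  14. (~~((s /\ q) \/ (s \/ p)) -> (r \/ (~(q -> p) /\ r)))
Total distinct subformulas = 14

14


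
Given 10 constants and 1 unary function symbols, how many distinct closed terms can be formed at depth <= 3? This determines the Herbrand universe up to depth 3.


Herbrand terms by depth:
Depth 0: 10 constants
Depth 1: 10 new terms (running total: 20)
Depth 2: 10 new terms (running total: 30)
Depth 3: 10 new terms (running total: 40)
Total distinct ground terms = 40

40


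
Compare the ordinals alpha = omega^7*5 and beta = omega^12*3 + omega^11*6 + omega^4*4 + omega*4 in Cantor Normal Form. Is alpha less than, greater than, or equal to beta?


Compare term by term from highest exponent:
alpha = omega^7*5
beta = omega^12*3 + omega^11*6 + omega^4*4 + omega*4
Term 1: alpha has omega^7*5, beta has omega^12*3
Term 2: alpha has omega^0*0, beta has omega^11*6
Term 3: alpha has omega^0*0, beta has omega^4*4
Term 4: alpha has omega^0*0, beta has omega^1*4
Result: alpha < beta

alpha < beta


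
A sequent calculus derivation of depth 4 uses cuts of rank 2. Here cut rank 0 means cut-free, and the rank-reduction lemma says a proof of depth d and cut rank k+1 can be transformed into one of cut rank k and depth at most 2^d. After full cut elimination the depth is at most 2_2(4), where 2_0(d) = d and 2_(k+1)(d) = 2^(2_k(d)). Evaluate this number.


Each rank reduction sends depth d to at most 2^d; cut rank r needs r reductions.
2_0(4) = 4
2_1(4) = 2^4 = 16
2_2(4) = 2^16 = 65536
Cut-free depth bound = 65536

65536


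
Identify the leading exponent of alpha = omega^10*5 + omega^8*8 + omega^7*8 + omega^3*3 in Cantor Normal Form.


CNF: omega^10*5 + omega^8*8 + omega^7*8 + omega^3*3
The leading term is omega^10*5, which has exponent 10.

10


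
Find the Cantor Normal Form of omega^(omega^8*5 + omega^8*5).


omega^(omega^8*5 + omega^8*5):
Both terms of the exponent have the same exponent 8, so they merge: omega^8*5 + omega^8*5 = omega^8*(5+5) = omega^8*10.
omega raised to a CNF ordinal is a single CNF term: Result = omega^(omega^8*10)

omega^(omega^8*10)


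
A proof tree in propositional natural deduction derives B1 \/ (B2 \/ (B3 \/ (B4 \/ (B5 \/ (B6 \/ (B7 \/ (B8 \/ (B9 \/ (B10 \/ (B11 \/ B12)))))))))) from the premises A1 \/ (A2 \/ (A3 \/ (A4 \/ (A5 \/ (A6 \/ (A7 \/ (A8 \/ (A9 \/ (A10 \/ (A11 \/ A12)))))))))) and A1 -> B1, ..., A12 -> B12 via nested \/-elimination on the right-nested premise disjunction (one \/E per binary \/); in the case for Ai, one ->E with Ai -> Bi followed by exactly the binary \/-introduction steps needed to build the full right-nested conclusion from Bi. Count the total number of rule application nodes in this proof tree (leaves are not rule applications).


Constructive dilemma with 12 branches, all disjunctions right-nested:
- \/E: the premise has 11 binary \/, each eliminated once: 11 nodes.
- ->E: one per case (Ai with Ai -> Bi gives Bi): 12 nodes.
- \/I: in case i < n, Bi needs 1 step to form Bi \/ (B(i+1) \/ ...) and then i-1 steps to prepend B(i-1), ..., B1, i.e. i steps; in case i = n, B12 needs 11 prepend steps.
  \/I total = (1 + 2 + ... + 11) + 11 = 66 + 11 = 77 nodes.
Total = 11 + 12 + 77 = 100

100


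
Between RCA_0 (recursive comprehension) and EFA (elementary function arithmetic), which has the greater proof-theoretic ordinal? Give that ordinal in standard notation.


Proof-theoretic ordinal of RCA_0 (recursive comprehension): omega^omega
Proof-theoretic ordinal of EFA (elementary function arithmetic): omega^3
Comparing: omega^3 < omega^omega.
The larger ordinal is omega^omega (from RCA_0 (recursive comprehension)).

omega^omega


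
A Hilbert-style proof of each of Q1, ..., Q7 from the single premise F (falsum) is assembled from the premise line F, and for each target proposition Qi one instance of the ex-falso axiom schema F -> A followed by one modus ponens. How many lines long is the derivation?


Ex falso, line by line:
- 1 premise line (F)
- 7 targets, each needing 1 axiom instance (F -> Qi) + 1 MP = 2 lines: 2 * 7 = 14
Total = 1 + 14 = 15 lines.

15


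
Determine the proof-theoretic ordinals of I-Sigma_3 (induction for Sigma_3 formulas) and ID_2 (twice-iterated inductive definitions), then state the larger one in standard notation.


Proof-theoretic ordinal of I-Sigma_3 (induction for Sigma_3 formulas): omega^(omega^(omega^omega))
Proof-theoretic ordinal of ID_2 (twice-iterated inductive definitions): psi_0(epsilon_{Omega_2+1})
Comparing: omega^(omega^(omega^omega)) < psi_0(epsilon_{Omega_2+1}).
The larger ordinal is psi_0(epsilon_{Omega_2+1}) (from ID_2 (twice-iterated inductive definitions)).

psi_0(epsilon_{Omega_2+1})


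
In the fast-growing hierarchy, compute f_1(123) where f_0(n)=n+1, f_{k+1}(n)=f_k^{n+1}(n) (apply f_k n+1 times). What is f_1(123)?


f_1(123) = f_0^124(123)
f_0 adds 1 each time, applied 124 times.
f_1(123) = 123 + 124 = 247

247


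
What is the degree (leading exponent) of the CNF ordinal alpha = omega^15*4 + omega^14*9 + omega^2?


CNF: omega^15*4 + omega^14*9 + omega^2
The leading term is omega^15*4, which has exponent 15.

15


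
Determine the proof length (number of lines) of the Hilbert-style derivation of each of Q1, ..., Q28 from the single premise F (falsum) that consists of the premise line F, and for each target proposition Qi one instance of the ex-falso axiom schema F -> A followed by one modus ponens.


Ex falso, line by line:
- 1 premise line (F)
- 28 targets, each needing 1 axiom instance (F -> Qi) + 1 MP = 2 lines: 2 * 28 = 56
Total = 1 + 56 = 57 lines.

57


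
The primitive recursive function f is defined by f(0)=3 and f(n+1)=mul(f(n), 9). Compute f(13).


f(0) = 3
f(1) = mul(f(0), 9) = mul(3, 9) = 27
f(2) = mul(f(1), 9) = mul(27, 9) = 243
f(3) = mul(f(2), 9) = mul(243, 9) = 2187
f(4) = mul(f(3), 9) = mul(2187, 9) = 19683
f(5) = mul(f(4), 9) = mul(19683, 9) = 177147
f(6) = mul(f(5), 9) = mul(177147, 9) = 1594323
f(7) = mul(f(6), 9) = mul(1594323, 9) = 14348907
f(8) = mul(f(7), 9) = mul(14348907, 9) = 129140163
f(9) = mul(f(8), 9) = mul(129140163, 9) = 1162261467
f(10) = mul(f(9), 9) = mul(1162261467, 9) = 10460353203
f(11) = mul(f(10), 9) = mul(10460353203, 9) = 94143178827
f(12) = mul(f(11), 9) = mul(94143178827, 9) = 847288609443
f(13) = mul(f(12), 9) = mul(847288609443, 9) = 7625597484987


7625597484987


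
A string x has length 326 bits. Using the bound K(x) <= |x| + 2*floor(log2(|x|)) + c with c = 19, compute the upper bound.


floor(log2(326)) = 8
2 * 8 = 16
K(x) <= 326 + 16 + 19 = 361

361


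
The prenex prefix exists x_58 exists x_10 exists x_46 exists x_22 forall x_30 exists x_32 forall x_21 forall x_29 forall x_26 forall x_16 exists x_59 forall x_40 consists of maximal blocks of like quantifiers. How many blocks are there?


Alternations = 5.
Blocks = alternations + 1 = 6

6


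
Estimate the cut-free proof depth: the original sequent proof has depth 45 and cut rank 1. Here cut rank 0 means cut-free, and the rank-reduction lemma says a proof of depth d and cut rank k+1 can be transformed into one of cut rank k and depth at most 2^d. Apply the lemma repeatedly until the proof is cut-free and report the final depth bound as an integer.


Each rank reduction sends depth d to at most 2^d; cut rank r needs r reductions.
2_0(45) = 45
2_1(45) = 2^45 = 35184372088832
Cut-free depth bound = 35184372088832

35184372088832


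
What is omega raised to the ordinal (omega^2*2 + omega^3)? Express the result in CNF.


omega^(omega^2*2 + omega^3):
In ordinal addition a term is absorbed by a following term of strictly larger exponent: 2 < 3, so omega^2*2 + omega^3 = omega^3.
omega raised to a CNF ordinal is a single CNF term: Result = omega^(omega^3)

omega^(omega^3)


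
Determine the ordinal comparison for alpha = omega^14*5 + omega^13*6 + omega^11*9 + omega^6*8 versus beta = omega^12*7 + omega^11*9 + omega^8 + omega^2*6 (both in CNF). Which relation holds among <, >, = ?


Compare term by term from highest exponent:
alpha = omega^14*5 + omega^13*6 + omega^11*9 + omega^6*8
beta = omega^12*7 + omega^11*9 + omega^8 + omega^2*6
Term 1: alpha has omega^14*5, beta has omega^12*7
Term 2: alpha has omega^13*6, beta has omega^11*9
Term 3: alpha has omega^11*9, beta has omega^8*1
Term 4: alpha has omega^6*8, beta has omega^2*6
Result: alpha > beta

alpha > beta


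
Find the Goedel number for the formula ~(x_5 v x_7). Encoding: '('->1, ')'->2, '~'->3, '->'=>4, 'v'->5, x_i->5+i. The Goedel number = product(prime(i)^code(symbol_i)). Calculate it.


Formula: ~(x_5 v x_7)
Symbol codes: [3, 1, 10, 5, 12, 2]
Primes: [2, 3, 5, 7, 11, 13]
p_1^3 = 2^3 = 8
p_2^1 = 3^1 = 3
p_3^10 = 5^10 = 9765625
p_4^5 = 7^5 = 16807
p_5^12 = 11^12 = 3138428376721
p_6^2 = 13^2 = 169
Product = 2089298111239669721015625000

2089298111239669721015625000


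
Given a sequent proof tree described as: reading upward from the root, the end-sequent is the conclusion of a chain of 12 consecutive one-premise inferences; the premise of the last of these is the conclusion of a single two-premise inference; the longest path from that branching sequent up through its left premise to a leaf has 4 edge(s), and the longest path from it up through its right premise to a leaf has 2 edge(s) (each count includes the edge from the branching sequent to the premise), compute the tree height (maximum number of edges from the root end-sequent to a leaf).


Longest path through the left premise: 4 edges (measured from the branching sequent)
Longest path through the right premise: 2 edges
Height of the subtree rooted at the branching sequent: max(4, 2) = 4
The branching sequent sits 12 edges above the root (the chain of one-premise inferences), so height = 4 + 12 = 16

16


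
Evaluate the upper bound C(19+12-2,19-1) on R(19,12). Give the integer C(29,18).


R(19,12) <= C(19+12-2, 19-1) = C(29, 18)
C(29, 18) = 29! / (18! * 11!)
= 34597290

34597290


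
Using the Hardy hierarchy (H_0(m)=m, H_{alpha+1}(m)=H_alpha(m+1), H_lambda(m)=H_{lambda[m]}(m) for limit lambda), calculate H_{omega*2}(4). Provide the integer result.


H_{omega*2}(4):
For the Hardy hierarchy, H_{omega*k}(n) = 2^k * n.
2^2 = 4.
4 * 4 = 16

16


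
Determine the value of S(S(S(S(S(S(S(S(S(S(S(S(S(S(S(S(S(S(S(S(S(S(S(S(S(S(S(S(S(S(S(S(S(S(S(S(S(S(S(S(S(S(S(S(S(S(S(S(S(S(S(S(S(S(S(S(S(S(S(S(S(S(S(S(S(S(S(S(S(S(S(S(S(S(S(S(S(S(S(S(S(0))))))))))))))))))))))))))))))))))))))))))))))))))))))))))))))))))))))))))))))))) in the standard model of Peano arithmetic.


Counting successors applied to 0:
81 applications of S to 0 = 81

81


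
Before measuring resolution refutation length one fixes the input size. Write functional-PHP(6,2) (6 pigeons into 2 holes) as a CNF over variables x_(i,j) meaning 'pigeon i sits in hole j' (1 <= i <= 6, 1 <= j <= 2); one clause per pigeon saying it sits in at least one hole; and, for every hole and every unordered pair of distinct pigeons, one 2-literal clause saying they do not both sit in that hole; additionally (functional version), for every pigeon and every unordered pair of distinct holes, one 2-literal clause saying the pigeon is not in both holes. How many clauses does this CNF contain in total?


functional-PHP(6,2): 6 pigeons, 2 holes, 6*2 = 12 variables.
- pigeon clauses: one per pigeon -> 6 clauses
- hole clauses: 2 holes * C(6,2) = 2 * 15 -> 30 clauses
- functional clauses: 6 pigeons * C(2,2) = 6 * 1 -> 6 clauses
Total clauses = 6 + 30 + 6 = 42

42


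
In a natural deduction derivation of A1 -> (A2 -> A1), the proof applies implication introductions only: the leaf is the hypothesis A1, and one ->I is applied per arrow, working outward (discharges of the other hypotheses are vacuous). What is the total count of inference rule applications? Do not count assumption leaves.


The formula has 2 arrows (->); its innermost consequent A1 is one of the antecedents,
so the proof starts from the hypothesis leaf A1 (not a rule application) and closes one arrow per ->I.
Building A1 -> (A2 -> A1) therefore takes 2 nested implication introductions.
Total inference nodes = 2

2


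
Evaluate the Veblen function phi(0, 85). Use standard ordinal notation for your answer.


phi(0, 85):
phi(0, beta) = omega^beta by definition.
phi(0, 85) = omega^85

omega^85


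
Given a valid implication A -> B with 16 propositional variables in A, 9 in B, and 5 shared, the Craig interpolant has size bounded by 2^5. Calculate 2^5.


Shared atoms = 5
Craig interpolant size bound = 2^5
= 32

32


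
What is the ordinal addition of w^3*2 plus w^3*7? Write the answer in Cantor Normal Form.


Ordinal addition w^3*2 + w^3*7:
Both terms have the same exponent 3.
w^e*c + w^e*d = w^e*(c+d).
Result = w^3*(2+7) = w^3*9

w^3*9


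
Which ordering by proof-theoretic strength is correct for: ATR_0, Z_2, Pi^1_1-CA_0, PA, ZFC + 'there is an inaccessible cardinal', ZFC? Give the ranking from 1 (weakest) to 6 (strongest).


Ordering by consistency strength:
1. PA
2. ATR_0
3. Pi^1_1-CA_0
4. Z_2
5. ZFC
6. ZFC + 'there is an inaccessible cardinal'


ATR_0=2, Z_2=4, Pi^1_1-CA_0=3, PA=1, ZFC + 'there is an inaccessible cardinal'=6, ZFC=5


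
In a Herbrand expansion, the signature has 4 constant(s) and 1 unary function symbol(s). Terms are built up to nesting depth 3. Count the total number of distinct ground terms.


Herbrand terms by depth:
Depth 0: 4 constants
Depth 1: 4 new terms (running total: 8)
Depth 2: 4 new terms (running total: 12)
Depth 3: 4 new terms (running total: 16)
Total distinct ground terms = 16

16


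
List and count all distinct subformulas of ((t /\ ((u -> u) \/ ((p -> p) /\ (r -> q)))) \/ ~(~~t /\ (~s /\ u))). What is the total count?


Formula: ((t /\ ((u -> u) \/ ((p -> p) /\ (r -> q)))) \/ ~(~~t /\ (~s /\ u)))
Subformulas found:
  1. r
  2. u
  3. q
  4. s
  5. t
  6. p
  7. ~t
  8. ~s
  9. ~~t
  10. (r -> q)
  11. (u -> u)
  12. (p -> p)
  13. (~s /\ u)
  14. (~~t /\ (~s /\ u))
  15. ~(~~t /\ (~s /\ u))
  16. ((p -> p) /\ (r -> q))
  17. ((u -> u) \/ ((p -> p) /\ (r -> q)))
  18. (t /\ ((u -> u) \/ ((p -> p) /\ (r -> q))))
  19. ((t /\ ((u -> u) \/ ((p -> p) /\ (r -> q)))) \/ ~(~~t /\ (~s /\ u)))
Total distinct subformulas = 19

19


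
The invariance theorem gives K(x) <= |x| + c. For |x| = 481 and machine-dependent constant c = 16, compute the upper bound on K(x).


K(x) <= |x| + c = 481 + 16 = 497

497


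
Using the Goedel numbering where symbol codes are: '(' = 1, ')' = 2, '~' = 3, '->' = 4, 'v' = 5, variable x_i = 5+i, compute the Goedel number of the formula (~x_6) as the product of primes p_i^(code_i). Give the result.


Formula: (~x_6)
Symbol codes: [1, 3, 11, 2]
Primes: [2, 3, 5, 7]
p_1^1 = 2^1 = 2
p_2^3 = 3^3 = 27
p_3^11 = 5^11 = 48828125
p_4^2 = 7^2 = 49
Product = 129199218750

129199218750


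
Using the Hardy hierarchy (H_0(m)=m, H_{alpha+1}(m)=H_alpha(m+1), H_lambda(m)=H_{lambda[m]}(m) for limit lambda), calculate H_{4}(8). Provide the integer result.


H_4(8):
For finite ordinals k, H_k(n) = n + k (each successor step adds 1).
H_4(8) = 8 + 4 = 12

12


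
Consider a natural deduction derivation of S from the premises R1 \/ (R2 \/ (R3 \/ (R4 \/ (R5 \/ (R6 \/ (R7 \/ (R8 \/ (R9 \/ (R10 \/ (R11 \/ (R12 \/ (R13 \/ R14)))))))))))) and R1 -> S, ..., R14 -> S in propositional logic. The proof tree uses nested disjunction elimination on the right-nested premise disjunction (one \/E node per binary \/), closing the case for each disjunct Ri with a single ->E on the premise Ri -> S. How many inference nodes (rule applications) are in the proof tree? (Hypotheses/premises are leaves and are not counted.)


The premise R1 \/ (R2 \/ (R3 \/ (R4 \/ (R5 \/ (R6 \/ (R7 \/ (R8 \/ (R9 \/ (R10 \/ (R11 \/ (R12 \/ (R13 \/ R14)))))))))))) contains 14 disjuncts, hence 13 binary \/ connectives.
- Each binary \/ is eliminated once: 13 \/E nodes.
- Each of the 14 cases Ri derives S by one ->E with Ri -> S: 14 ->E nodes.
Total = 13 + 14 = 27

27


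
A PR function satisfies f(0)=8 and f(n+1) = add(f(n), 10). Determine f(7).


f(0) = 8
f(1) = add(f(0), 10) = add(8, 10) = 18
f(2) = add(f(1), 10) = add(18, 10) = 28
f(3) = add(f(2), 10) = add(28, 10) = 38
f(4) = add(f(3), 10) = add(38, 10) = 48
f(5) = add(f(4), 10) = add(48, 10) = 58
f(6) = add(f(5), 10) = add(58, 10) = 68
f(7) = add(f(6), 10) = add(68, 10) = 78


78


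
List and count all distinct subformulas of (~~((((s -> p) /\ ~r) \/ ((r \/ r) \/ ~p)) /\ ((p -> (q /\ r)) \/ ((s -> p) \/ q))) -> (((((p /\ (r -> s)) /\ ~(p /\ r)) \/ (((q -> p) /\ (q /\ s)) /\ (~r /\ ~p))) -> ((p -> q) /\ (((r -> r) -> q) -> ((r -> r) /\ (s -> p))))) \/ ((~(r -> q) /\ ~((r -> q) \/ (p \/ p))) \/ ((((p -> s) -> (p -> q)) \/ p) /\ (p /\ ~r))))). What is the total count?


Formula: (~~((((s -> p) /\ ~r) \/ ((r \/ r) \/ ~p)) /\ ((p -> (q /\ r)) \/ ((s -> p) \/ q))) -> (((((p /\ (r -> s)) /\ ~(p /\ r)) \/ (((q -> p) /\ (q /\ s)) /\ (~r /\ ~p))) -> ((p -> q) /\ (((r -> r) -> q) -> ((r -> r) /\ (s -> p))))) \/ ((~(r -> q) /\ ~((r -> q) \/ (p \/ p))) \/ ((((p -> s) -> (p -> q)) \/ p) /\ (p /\ ~r)))))
Subformulas found:
  1. r
  2. p
  3. q
  4. s
  5. ~p
  6. ~r
  7. (r -> q)
  8. (q -> p)
  9. (p /\ r)
  10. (s -> p)
  11. (r \/ r)
  12. (r -> r)
  13. (p -> q)
  14. (p \/ p)
  15. (p -> s)
  16. (q /\ r)
  17. (q /\ s)
  18. (r -> s)
  19. (p /\ ~r)
  20. ~(r -> q)
  21. ~(p /\ r)
  22. (~r /\ ~p)
  23. (p /\ (r -> s))
  24. ((r -> r) -> q)
  25. (p -> (q /\ r))
  26. ((s -> p) \/ q)
  27. ((s -> p) /\ ~r)
  28. ((r \/ r) \/ ~p)
  29. ((q -> p) /\ (q /\ s))
  30. ((r -> r) /\ (s -> p))
  31. ((p -> s) -> (p -> q))
  32. ((r -> q) \/ (p \/ p))
  33. ~((r -> q) \/ (p \/ p))
  34. (((p -> s) -> (p -> q)) \/ p)
  35. ((p /\ (r -> s)) /\ ~(p /\ r))
  36. ((p -> (q /\ r)) \/ ((s -> p) \/ q))
  37. (((q -> p) /\ (q /\ s)) /\ (~r /\ ~p))
  38. (~(r -> q) /\ ~((r -> q) \/ (p \/ p)))
  39. (((s -> p) /\ ~r) \/ ((r \/ r) \/ ~p))
  40. (((r -> r) -> q) -> ((r -> r) /\ (s -> p)))
  41. ((((p -> s) -> (p -> q)) \/ p) /\ (p /\ ~r))
  42. ((p -> q) /\ (((r -> r) -> q) -> ((r -> r) /\ (s -> p))))
  43. (((p /\ (r -> s)) /\ ~(p /\ r)) \/ (((q -> p) /\ (q /\ s)) /\ (~r /\ ~p)))
  44. ((((s -> p) /\ ~r) \/ ((r \/ r) \/ ~p)) /\ ((p -> (q /\ r)) \/ ((s -> p) \/ q)))
  45. ~((((s -> p) /\ ~r) \/ ((r \/ r) \/ ~p)) /\ ((p -> (q /\ r)) \/ ((s -> p) \/ q)))
  46. ~~((((s -> p) /\ ~r) \/ ((r \/ r) \/ ~p)) /\ ((p -> (q /\ r)) \/ ((s -> p) \/ q)))
  47. ((~(r -> q) /\ ~((r -> q) \/ (p \/ p))) \/ ((((p -> s) -> (p -> q)) \/ p) /\ (p /\ ~r)))
  48. ((((p /\ (r -> s)) /\ ~(p /\ r)) \/ (((q -> p) /\ (q /\ s)) /\ (~r /\ ~p))) -> ((p -> q) /\ (((r -> r) -> q) -> ((r -> r) /\ (s -> p)))))
  49. (((((p /\ (r -> s)) /\ ~(p /\ r)) \/ (((q -> p) /\ (q /\ s)) /\ (~r /\ ~p))) -> ((p -> q) /\ (((r -> r) -> q) -> ((r -> r) /\ (s -> p))))) \/ ((~(r -> q) /\ ~((r -> q) \/ (p \/ p))) \/ ((((p -> s) -> (p -> q)) \/ p) /\ (p /\ ~r))))
  50. (~~((((s -> p) /\ ~r) \/ ((r \/ r) \/ ~p)) /\ ((p -> (q /\ r)) \/ ((s -> p) \/ q))) -> (((((p /\ (r -> s)) /\ ~(p /\ r)) \/ (((q -> p) /\ (q /\ s)) /\ (~r /\ ~p))) -> ((p -> q) /\ (((r -> r) -> q) -> ((r -> r) /\ (s -> p))))) \/ ((~(r -> q) /\ ~((r -> q) \/ (p \/ p))) \/ ((((p -> s) -> (p -> q)) \/ p) /\ (p /\ ~r)))))
Total distinct subformulas = 50

50


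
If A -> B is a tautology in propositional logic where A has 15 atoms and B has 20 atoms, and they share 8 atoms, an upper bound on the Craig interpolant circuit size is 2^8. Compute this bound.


Shared atoms = 8
Craig interpolant size bound = 2^8
= 256

256


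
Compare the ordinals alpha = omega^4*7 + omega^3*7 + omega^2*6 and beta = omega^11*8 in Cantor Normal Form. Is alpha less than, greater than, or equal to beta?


Compare term by term from highest exponent:
alpha = omega^4*7 + omega^3*7 + omega^2*6
beta = omega^11*8
Term 1: alpha has omega^4*7, beta has omega^11*8
Term 2: alpha has omega^3*7, beta has omega^0*0
Term 3: alpha has omega^2*6, beta has omega^0*0
Result: alpha < beta

alpha < beta


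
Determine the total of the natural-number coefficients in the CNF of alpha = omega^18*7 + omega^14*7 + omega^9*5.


CNF: omega^18*7 + omega^14*7 + omega^9*5
Coefficients: 7 + 7 + 5 = 19

19


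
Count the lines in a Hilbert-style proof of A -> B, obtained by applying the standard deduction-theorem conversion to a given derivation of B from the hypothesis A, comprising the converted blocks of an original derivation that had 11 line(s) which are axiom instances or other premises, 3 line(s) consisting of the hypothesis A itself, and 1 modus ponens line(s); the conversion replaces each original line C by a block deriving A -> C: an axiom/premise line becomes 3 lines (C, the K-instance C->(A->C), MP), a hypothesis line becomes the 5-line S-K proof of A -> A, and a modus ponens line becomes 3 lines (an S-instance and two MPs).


Deduction-theorem conversion, block by block:
- 11 axiom/premise lines -> 3 lines each = 33
- 3 hypothesis lines -> 5 lines each (identity proof A->A) = 15
- 1 MP lines -> 3 lines each (S-instance, MP, MP) = 3
Total = 33 + 15 + 3 = 51 lines.

51


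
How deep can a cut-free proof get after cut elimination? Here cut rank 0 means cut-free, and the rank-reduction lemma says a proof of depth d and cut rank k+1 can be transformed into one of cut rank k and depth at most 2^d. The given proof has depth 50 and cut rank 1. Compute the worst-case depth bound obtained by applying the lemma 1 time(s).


Each rank reduction sends depth d to at most 2^d; cut rank r needs r reductions.
2_0(50) = 50
2_1(50) = 2^50 = 1125899906842624
Cut-free depth bound = 1125899906842624

1125899906842624


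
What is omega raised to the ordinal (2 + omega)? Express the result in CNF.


omega^(2 + omega):
In ordinal addition a term is absorbed by a following term of strictly larger exponent: 0 < 1, so 2 + omega = omega.
omega raised to a CNF ordinal is a single CNF term: Result = omega^omega

omega^omega


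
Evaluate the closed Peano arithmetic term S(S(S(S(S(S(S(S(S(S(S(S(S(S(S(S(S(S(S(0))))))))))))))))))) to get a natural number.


Counting successors applied to 0:
19 applications of S to 0 = 19

19


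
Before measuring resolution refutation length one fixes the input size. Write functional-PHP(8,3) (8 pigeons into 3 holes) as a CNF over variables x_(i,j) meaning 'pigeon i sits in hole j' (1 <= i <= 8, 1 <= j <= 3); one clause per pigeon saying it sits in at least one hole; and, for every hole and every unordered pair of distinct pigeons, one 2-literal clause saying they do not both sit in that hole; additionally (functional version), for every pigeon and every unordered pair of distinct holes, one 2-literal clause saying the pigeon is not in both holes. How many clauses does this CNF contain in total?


functional-PHP(8,3): 8 pigeons, 3 holes, 8*3 = 24 variables.
- pigeon clauses: one per pigeon -> 8 clauses
- hole clauses: 3 holes * C(8,2) = 3 * 28 -> 84 clauses
- functional clauses: 8 pigeons * C(3,2) = 8 * 3 -> 24 clauses
Total clauses = 8 + 84 + 24 = 116

116


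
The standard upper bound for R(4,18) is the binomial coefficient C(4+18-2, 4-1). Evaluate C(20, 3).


R(4,18) <= C(4+18-2, 4-1) = C(20, 3)
C(20, 3) = 20! / (3! * 17!)
= 1140

1140


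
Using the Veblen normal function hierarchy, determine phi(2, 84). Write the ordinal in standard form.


phi(2, 84):
phi(2, beta) = zeta_beta (the beta-th zeta number, fixed point of epsilon).
phi(2, 84) = zeta_84

zeta_84


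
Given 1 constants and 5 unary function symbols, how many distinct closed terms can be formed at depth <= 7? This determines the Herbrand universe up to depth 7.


Herbrand terms by depth:
Depth 0: 1 constants
Depth 1: 5 new terms (running total: 6)
Depth 2: 25 new terms (running total: 31)
Depth 3: 125 new terms (running total: 156)
Depth 4: 625 new terms (running total: 781)
Depth 5: 3125 new terms (running total: 3906)
Depth 6: 15625 new terms (running total: 19531)
Depth 7: 78125 new terms (running total: 97656)
Total distinct ground terms = 97656

97656


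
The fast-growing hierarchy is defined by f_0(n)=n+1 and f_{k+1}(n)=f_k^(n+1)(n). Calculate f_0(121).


f_0(121) = 121 + 1 = 122

122


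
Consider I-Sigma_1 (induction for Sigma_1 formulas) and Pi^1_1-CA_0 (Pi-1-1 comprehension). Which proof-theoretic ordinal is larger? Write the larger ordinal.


Proof-theoretic ordinal of I-Sigma_1 (induction for Sigma_1 formulas): omega^omega
Proof-theoretic ordinal of Pi^1_1-CA_0 (Pi-1-1 comprehension): psi_0(Omega_omega)
Comparing: omega^omega < psi_0(Omega_omega).
The larger ordinal is psi_0(Omega_omega) (from Pi^1_1-CA_0 (Pi-1-1 comprehension)).

psi_0(Omega_omega)
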